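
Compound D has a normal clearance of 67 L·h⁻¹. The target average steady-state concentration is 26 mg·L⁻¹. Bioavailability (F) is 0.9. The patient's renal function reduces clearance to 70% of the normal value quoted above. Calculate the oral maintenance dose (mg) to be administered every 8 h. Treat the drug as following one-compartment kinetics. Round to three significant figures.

10800 mg

Patient clearance = 0.7 × 67.00 = 46.90 L/h
D = CL × Css × τ / F = 46.90 × 26 × 8 / 0.9 = 10840 mg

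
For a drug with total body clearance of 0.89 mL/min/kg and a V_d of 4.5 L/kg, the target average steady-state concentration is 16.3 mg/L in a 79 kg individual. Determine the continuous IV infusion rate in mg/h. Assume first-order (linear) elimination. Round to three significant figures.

CL = 0.89 mL/min/kg × 79 kg = 70.31 mL/min = 70.31 × 60/1000 = 4.219 L/h
Rate = CL × Css = 4.219 × 16.3 = 68.77 mg/h

68.8 mg/h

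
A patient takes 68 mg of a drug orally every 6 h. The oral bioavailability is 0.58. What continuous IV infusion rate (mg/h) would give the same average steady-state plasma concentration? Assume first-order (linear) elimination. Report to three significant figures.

6.57 mg/h

Equivalent systemic input: infusion rate = F·D/τ.
Rate = 0.58 × 68 / 6 = 6.573 mg/h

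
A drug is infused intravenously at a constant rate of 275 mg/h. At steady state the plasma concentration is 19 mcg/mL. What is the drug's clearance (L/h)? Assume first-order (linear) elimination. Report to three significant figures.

At steady state, infusion rate = CL × Css, so CL = rate / Css.
CL = 275 / 19 = 14.47 L/h

14.5 L/h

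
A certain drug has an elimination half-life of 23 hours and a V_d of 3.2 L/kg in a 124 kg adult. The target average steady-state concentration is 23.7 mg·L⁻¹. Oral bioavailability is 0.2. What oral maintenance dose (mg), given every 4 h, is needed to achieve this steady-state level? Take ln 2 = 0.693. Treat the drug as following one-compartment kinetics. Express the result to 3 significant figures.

5670 mg

Total Vd = 3.2 × 124 = 396.8 L
k = 0.693/23 = 0.03013 h⁻¹, so CL = k·Vd = 0.03013 × 396.8 = 11.96 L/h
D = CL × Css × τ / F = 11.96 × 23.7 × 4 / 0.2 = 5669 mg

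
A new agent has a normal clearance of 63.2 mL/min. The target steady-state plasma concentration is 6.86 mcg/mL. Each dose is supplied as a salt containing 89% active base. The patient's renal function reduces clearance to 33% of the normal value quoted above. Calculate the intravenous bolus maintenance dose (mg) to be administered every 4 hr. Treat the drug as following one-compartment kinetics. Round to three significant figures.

CL = 63.2 mL/min × 60/1000 = 3.792 L/h
Patient clearance = 0.33 × 3.792 = 1.251 L/h
D = CL × Css × τ / S = 1.251 × 6.86 × 4 / 0.89 = 38.57 mg

38.6 mg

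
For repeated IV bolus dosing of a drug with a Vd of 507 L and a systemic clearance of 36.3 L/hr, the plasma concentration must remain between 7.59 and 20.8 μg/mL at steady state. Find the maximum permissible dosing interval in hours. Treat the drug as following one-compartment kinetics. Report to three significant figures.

k = CL / Vd = 36.30 / 507.0 = 0.07160 h⁻¹
Between IV bolus doses, concentration decays as C = C₀·e^(−kτ), so C_peak/C_trough = e^(kτ).
τ_max = ln(C_peak/C_trough) / k = ln(20.8/7.59) / 0.07160 = 1.008 / 0.07160 = 14.08 h

14.1 h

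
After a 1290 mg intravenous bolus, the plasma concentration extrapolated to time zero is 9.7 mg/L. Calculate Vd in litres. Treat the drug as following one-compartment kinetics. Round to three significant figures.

133 L

Immediately after an IV bolus, C₀ = Dose / Vd, so Vd = Dose / C₀.
Vd = 1290 / 9.7 = 133.0 L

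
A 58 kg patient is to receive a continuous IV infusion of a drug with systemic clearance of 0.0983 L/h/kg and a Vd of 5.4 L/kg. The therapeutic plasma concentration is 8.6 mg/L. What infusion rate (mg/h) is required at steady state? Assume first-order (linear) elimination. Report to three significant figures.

49.0 mg/h

CL = 0.0983 L/h/kg × 58 kg = 5.701 L/h
R₀ = 5.701 × 8.6 = 49.03 mg/h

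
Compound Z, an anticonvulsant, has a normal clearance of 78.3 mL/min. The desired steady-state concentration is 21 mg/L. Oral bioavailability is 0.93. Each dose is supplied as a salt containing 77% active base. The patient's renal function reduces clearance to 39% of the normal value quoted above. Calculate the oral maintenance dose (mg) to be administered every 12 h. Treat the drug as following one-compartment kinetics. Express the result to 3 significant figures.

Convert clearance: 78.3 mL/min × 60 min/h ÷ 1000 mL/L = 4.698 L/h
Patient clearance = 0.39 × 4.698 = 1.832 L/h
D = CL × Css × τ / F / S = 1.832 × 21 × 12 / 0.93 / 0.77 = 644.7 mg

645 mg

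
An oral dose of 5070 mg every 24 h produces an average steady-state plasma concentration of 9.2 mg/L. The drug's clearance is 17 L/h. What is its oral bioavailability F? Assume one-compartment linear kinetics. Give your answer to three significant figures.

F·D/τ = CL·Css at steady state → F = CL·Css·τ / D.
F = 17 × 9.2 × 24 / 5070 = 0.740

0.740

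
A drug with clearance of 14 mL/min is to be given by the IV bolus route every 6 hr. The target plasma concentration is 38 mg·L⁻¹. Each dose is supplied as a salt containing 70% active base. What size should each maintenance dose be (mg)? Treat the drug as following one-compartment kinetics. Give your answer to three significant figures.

CL = 14 mL/min = 14 × 0.06 = 0.8400 L/h
D = CL × Css × τ / S = 0.8400 × 38 × 6 / 0.7 = 273.6 mg

274 mg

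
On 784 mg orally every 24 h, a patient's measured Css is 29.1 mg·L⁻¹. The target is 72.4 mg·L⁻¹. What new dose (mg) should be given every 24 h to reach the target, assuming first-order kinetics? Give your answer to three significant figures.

1950 mg

For first-order elimination, Css ∝ F·D/(CL·τ); F and CL are unchanged, so Css ∝ D/τ.
D₂ = D₁ × (Css,target / Css,current) = 784 × 72.4/29.1 = 1951 mg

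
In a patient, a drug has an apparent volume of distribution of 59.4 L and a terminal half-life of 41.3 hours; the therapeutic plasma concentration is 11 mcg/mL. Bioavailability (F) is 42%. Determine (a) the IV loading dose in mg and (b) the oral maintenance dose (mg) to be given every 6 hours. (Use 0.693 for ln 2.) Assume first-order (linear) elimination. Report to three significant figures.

(a) 653 mg; (b) 157 mg

LD = Vd × C = 59.40 × 11 = 653.4 mg
CL = 0.693 × Vd / t½ = 0.693 × 59.40 / 41.3 = 0.9967 L/h
D = CL × Css × τ / F = 0.9967 × 11 × 6 / 0.42 = 156.6 mg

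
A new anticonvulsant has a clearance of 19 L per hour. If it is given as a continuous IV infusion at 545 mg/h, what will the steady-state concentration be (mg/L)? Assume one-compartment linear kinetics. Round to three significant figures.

Css = rate / CL = 545 / 19.00 = 28.68 mg/L

28.7 mg/L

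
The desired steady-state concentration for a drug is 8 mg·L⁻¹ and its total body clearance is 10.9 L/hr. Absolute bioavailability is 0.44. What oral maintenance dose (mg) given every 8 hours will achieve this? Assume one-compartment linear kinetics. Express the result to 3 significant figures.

1590 mg

D = CL × Css × τ / F = 10.90 × 8 × 8 / 0.44 = 1585 mg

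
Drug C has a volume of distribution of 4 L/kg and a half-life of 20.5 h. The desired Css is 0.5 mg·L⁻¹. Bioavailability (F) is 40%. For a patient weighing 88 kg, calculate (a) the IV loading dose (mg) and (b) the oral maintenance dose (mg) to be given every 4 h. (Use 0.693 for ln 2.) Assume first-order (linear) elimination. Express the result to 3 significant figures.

Vd = 4 L/kg × 88 kg = 352.0 L
LD = Vd × C = 352.0 × 0.5 = 176.0 mg
CL = 0.693 × Vd / t½ = 0.693 × 352.0 / 20.5 = 11.90 L/h
D = CL × Css × τ / F = 11.90 × 0.5 × 4 / 0.4 = 59.50 mg

(a) 176 mg; (b) 59.5 mg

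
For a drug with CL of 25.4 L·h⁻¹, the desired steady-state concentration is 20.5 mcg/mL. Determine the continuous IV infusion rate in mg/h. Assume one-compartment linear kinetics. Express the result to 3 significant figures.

Infusion rate = CL · Css = 25.40 L/h × 20.5 mg/L = 520.7 mg/h

521 mg/h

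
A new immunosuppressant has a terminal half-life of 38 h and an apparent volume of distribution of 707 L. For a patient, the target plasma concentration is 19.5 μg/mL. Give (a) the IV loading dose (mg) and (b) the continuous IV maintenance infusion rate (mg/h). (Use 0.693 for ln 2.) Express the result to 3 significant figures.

LD = Vd × C = 707.0 × 19.5 = 13790 mg
CL = 0.693 × Vd / t½ = 0.693 × 707.0 / 38 = 12.89 L/h
Infusion rate = CL × Css = 12.89 × 19.5 = 251.4 mg/h

(a) 13800 mg; (b) 251 mg/h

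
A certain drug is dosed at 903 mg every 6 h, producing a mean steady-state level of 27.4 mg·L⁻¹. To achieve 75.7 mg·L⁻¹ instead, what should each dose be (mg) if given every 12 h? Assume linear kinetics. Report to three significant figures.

With linear kinetics, Css is proportional to dose rate (D/τ) at fixed clearance.
D₂ = D₁ × (Css,target / Css,current) × (τ₂/τ₁) = 903 × (75.7/27.4) × (12/6) = 4990 mg

4990 mg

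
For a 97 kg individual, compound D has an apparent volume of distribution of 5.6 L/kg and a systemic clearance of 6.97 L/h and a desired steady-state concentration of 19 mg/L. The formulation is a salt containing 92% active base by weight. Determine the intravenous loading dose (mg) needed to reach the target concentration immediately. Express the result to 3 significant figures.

Total Vd = 5.6 × 97 = 543.2 L
The loading dose fills Vd to the target concentration; clearance is irrelevant here.
LD = Vd × C / S = 543.2 × 19.00 / 0.92 = 11220 mg

11200 mg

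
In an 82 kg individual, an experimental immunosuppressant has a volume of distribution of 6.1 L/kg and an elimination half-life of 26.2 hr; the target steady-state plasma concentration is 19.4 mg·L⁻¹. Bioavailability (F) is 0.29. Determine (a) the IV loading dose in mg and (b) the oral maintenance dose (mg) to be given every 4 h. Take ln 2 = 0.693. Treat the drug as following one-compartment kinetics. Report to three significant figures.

(a) 9700 mg; (b) 3540 mg

Total Vd = 6.1 × 82 = 500.2 L
LD = Vd × C = 500.2 × 19.4 = 9704 mg
CL = 0.693 × Vd / t½ = 0.693 × 500.2 / 26.2 = 13.23 L/h
D = CL × Css × τ / F = 13.23 × 19.4 × 4 / 0.29 = 3540 mg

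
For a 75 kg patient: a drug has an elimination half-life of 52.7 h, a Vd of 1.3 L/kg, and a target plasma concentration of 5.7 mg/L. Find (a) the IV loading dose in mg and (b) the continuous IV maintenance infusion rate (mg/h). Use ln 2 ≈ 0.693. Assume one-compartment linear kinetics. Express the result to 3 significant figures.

(a) 556 mg; (b) 7.31 mg/h

Vd = 1.3 L/kg × 75 kg = 97.50 L
LD = Vd × C = 97.50 × 5.7 = 555.8 mg
CL = 0.693 × Vd / t½ = 0.693 × 97.50 / 52.7 = 1.282 L/h
Infusion rate = CL × Css = 1.282 × 5.7 = 7.307 mg/h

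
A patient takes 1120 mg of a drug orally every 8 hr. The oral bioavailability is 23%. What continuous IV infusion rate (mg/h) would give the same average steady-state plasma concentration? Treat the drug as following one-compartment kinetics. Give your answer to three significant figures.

Equivalent systemic input: infusion rate = F·D/τ.
Rate = 0.23 × 1120 / 8 = 32.20 mg/h

32.2 mg/h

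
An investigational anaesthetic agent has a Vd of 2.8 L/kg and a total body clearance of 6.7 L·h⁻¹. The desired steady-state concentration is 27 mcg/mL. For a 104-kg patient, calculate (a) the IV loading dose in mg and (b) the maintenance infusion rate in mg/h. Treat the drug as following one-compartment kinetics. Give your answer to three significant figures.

(a) 7860 mg; (b) 181 mg/h

Vd(total) = 104 kg × 2.8 L/kg = 291.2 L
Loading: fill Vd to C_target → 291.2 L × 27 mg/L = 7862 mg
Infusion rate = 6.700 L/h × 27 mg/L = 180.9 mg/h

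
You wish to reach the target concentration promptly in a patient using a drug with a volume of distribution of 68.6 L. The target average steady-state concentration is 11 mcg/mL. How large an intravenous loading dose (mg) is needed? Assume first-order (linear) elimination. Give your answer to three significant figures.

755 mg

LD = Vd × C = 68.60 × 11.00 = 754.6 mg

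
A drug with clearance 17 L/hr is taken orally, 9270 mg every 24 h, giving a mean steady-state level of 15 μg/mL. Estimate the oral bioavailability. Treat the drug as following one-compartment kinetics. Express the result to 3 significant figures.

F·D/τ = CL·Css at steady state → F = CL·Css·τ / D.
F = 17 × 15 × 24 / 9270 = 0.660

0.660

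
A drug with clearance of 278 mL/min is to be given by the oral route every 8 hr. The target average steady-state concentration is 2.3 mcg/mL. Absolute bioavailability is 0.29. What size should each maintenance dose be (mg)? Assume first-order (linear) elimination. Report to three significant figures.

CL = 278 mL/min × 60/1000 = 16.68 L/h
D = CL × Css × τ / F = 16.68 × 2.3 × 8 / 0.29 = 1058 mg

1060 mg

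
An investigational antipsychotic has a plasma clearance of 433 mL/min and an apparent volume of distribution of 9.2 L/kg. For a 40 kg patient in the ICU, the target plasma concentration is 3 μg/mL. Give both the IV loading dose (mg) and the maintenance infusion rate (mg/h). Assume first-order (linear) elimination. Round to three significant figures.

Vd(total) = 40 kg × 9.2 L/kg = 368.0 L
Loading dose = Vd × C = 368.0 × 3 = 1104 mg
CL = 433 mL/min × 60/1000 = 25.98 L/h
Infusion rate = 25.98 L/h × 3 mg/L = 77.94 mg/h

(a) 1100 mg; (b) 77.9 mg/h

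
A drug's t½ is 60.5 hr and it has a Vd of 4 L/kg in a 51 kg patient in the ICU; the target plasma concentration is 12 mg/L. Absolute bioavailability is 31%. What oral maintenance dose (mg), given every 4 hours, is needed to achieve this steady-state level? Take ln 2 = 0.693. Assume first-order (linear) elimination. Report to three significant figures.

Vd = 4 L/kg × 51 kg = 204.0 L
k = 0.693/60.5 = 0.01145 h⁻¹, so CL = k·Vd = 0.01145 × 204.0 = 2.336 L/h
D = CL × Css × τ / F = 2.336 × 12 × 4 / 0.31 = 361.7 mg

362 mg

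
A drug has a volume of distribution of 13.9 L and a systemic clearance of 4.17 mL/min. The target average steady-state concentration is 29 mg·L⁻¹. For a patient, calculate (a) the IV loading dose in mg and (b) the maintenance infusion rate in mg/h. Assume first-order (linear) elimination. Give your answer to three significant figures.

LD = Vd · C_target = 13.90 × 29 = 403.1 mg
CL = 4.17 mL/min = 4.17 × 0.06 = 0.2502 L/h
Infusion rate = 0.2502 L/h × 29 mg/L = 7.256 mg/h

(a) 403 mg; (b) 7.26 mg/h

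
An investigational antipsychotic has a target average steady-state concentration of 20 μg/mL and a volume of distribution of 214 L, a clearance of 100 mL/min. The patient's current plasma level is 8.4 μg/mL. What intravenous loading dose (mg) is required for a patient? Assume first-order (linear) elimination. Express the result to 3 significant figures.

Concentration deficit ΔC = 20 − 8.4 = 11.60 mg/L
LD = Vd × ΔC = 214.0 × 11.60 = 2482 mg

2480 mg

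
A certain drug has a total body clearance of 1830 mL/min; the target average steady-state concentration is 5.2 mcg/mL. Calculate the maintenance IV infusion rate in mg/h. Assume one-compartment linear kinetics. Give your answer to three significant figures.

571 mg/h

Convert clearance: 1830 mL/min × 60 min/h ÷ 1000 mL/L = 109.8 L/h
At steady state, infusion rate equals elimination rate: rate in = CL × Css.
R₀ = 109.8 × 5.2 = 571.0 mg/h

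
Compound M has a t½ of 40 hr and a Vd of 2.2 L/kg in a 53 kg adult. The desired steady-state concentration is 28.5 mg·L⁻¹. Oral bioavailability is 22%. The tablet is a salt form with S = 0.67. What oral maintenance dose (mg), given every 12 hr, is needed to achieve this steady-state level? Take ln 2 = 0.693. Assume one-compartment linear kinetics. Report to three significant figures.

4690 mg

Total Vd = 2.2 × 53 = 116.6 L
CL = ln 2 · Vd / t½ = 0.693 × 116.6 / 40 = 2.020 L/h
D = CL × Css × τ / F / S = 2.020 × 28.5 × 12 / 0.22 / 0.67 = 4687 mg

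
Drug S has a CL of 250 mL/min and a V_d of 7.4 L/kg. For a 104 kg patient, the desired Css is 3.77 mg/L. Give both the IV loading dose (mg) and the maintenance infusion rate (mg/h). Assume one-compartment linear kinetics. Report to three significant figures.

Vd(total) = 104 kg × 7.4 L/kg = 769.6 L
Loading: fill Vd to C_target → 769.6 L × 3.77 mg/L = 2901 mg
CL = 250 mL/min × 60/1000 = 15.00 L/h
Maintenance infusion rate = CL × Css = 15.00 × 3.77 = 56.55 mg/h

(a) 2900 mg; (b) 56.6 mg/h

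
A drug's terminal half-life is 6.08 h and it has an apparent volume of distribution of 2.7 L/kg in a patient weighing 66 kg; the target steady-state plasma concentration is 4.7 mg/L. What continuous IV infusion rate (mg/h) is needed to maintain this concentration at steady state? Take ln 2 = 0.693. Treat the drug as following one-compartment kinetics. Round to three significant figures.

Vd(total) = 66 kg × 2.7 L/kg = 178.2 L
CL = ln 2 · Vd / t½ = 0.693 × 178.2 / 6.08 = 20.31 L/h
Infusion rate = CL × Css = 20.31 × 4.7 = 95.46 mg/h

95.5 mg/h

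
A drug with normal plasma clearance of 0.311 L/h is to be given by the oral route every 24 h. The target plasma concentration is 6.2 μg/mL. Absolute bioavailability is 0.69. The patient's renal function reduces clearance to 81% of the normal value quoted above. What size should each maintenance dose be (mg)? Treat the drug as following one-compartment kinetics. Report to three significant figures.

Patient clearance = 0.81 × 0.3110 = 0.2519 L/h
At steady state, dose per interval replaces the amount cleared in that interval: F·D/τ = CL·Css.
D = CL × Css × τ / F = 0.2519 × 6.2 × 24 / 0.69 = 54.32 mg

54.3 mg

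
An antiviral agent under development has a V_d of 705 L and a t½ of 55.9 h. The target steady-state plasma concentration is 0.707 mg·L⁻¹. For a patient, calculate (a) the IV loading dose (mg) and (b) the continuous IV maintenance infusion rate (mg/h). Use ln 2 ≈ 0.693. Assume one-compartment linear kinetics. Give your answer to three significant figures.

(a) 498 mg; (b) 6.18 mg/h

LD = Vd × C = 705.0 × 0.707 = 498.4 mg
CL = 0.693 × Vd / t½ = 0.693 × 705.0 / 55.9 = 8.740 L/h
Infusion rate = CL × Css = 8.740 × 0.707 = 6.179 mg/h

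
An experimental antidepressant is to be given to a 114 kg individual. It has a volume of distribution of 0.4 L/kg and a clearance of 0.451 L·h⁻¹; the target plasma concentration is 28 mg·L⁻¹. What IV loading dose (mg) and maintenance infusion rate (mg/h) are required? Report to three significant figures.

Vd(total) = 114 kg × 0.4 L/kg = 45.60 L
Loading: fill Vd to C_target → 45.60 L × 28 mg/L = 1277 mg
Infusion rate = 0.4510 L/h × 28 mg/L = 12.63 mg/h

(a) 1280 mg; (b) 12.6 mg/h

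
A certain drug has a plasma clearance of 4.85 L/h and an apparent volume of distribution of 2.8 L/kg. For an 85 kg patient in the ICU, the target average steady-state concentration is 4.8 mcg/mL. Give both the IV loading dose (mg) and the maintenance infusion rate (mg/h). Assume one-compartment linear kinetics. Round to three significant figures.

(a) 1140 mg; (b) 23.3 mg/h

Total Vd = 2.8 × 85 = 238.0 L
LD = Vd · C_target = 238.0 × 4.8 = 1142 mg
Infusion rate = 4.850 L/h × 4.8 mg/L = 23.28 mg/h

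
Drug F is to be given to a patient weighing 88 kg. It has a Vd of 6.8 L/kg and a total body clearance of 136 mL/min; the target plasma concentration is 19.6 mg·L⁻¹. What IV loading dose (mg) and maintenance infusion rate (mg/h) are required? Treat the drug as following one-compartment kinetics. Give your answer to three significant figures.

(a) 11700 mg; (b) 160 mg/h

Total Vd = 6.8 × 88 = 598.4 L
Loading dose = Vd × C = 598.4 × 19.6 = 11730 mg
CL = 136 mL/min × 60/1000 = 8.160 L/h
Infusion rate = 8.160 L/h × 19.6 mg/L = 159.9 mg/h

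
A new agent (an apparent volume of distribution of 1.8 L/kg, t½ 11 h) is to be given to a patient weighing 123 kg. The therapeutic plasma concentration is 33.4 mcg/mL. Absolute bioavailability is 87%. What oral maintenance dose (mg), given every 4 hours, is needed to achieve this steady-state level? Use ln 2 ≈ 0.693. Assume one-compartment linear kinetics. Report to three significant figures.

2140 mg

Vd(total) = 123 kg × 1.8 L/kg = 221.4 L
CL = 0.693 × Vd / t½ = 0.693 × 221.4 / 11 = 13.95 L/h
D = CL × Css × τ / F = 13.95 × 33.4 × 4 / 0.87 = 2142 mg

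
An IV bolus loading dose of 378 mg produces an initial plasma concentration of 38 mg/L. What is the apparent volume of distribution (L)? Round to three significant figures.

Immediately after an IV bolus, C₀ = Dose / Vd, so Vd = Dose / C₀.
Vd = 378 / 38 = 9.947 L

9.95 L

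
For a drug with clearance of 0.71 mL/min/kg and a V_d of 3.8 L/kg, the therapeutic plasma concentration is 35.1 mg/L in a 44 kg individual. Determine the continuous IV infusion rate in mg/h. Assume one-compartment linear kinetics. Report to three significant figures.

CL = 0.71 mL/min/kg × 44 kg = 31.24 mL/min = 31.24 × 60/1000 = 1.874 L/h
Maintenance depends on clearance, not Vd — rate in must match rate out.
R₀ = 1.874 × 35.1 = 65.78 mg/h

65.8 mg/h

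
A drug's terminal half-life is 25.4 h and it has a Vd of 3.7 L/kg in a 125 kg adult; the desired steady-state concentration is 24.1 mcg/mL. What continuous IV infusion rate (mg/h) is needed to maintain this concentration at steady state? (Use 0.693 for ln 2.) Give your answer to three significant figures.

304 mg/h

Vd(total) = 125 kg × 3.7 L/kg = 462.5 L
CL = ln 2 · Vd / t½ = 0.693 × 462.5 / 25.4 = 12.62 L/h
Infusion rate = CL × Css = 12.62 × 24.1 = 304.1 mg/h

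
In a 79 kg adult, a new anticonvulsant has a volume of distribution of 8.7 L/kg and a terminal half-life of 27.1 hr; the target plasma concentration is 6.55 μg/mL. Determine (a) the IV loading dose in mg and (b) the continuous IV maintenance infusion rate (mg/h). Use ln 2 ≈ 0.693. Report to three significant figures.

Vd(total) = 79 kg × 8.7 L/kg = 687.3 L
LD = Vd × C = 687.3 × 6.55 = 4502 mg
CL = 0.693 × Vd / t½ = 0.693 × 687.3 / 27.1 = 17.58 L/h
Infusion rate = CL × Css = 17.58 × 6.55 = 115.1 mg/h

(a) 4500 mg; (b) 115 mg/h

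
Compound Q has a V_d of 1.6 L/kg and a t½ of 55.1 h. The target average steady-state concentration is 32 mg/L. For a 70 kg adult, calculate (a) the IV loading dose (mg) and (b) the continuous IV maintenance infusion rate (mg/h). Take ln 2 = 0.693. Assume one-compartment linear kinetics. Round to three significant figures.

Vd(total) = 70 kg × 1.6 L/kg = 112.0 L
LD = Vd × C = 112.0 × 32 = 3584 mg
CL = 0.693 × Vd / t½ = 0.693 × 112.0 / 55.1 = 1.409 L/h
Infusion rate = CL × Css = 1.409 × 32 = 45.09 mg/h

(a) 3580 mg; (b) 45.1 mg/h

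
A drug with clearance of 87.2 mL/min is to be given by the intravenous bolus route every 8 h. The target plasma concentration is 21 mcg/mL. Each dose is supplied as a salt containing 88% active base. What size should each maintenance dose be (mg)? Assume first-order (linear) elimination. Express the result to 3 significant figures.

CL = 87.2 mL/min × 60/1000 = 5.232 L/h
D = CL × Css × τ / S = 5.232 × 21 × 8 / 0.88 = 998.8 mg

999 mg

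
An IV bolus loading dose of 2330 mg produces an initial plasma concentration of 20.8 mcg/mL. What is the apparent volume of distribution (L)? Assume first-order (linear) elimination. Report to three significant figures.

Immediately after an IV bolus, C₀ = Dose / Vd, so Vd = Dose / C₀.
Vd = 2330 / 20.8 = 112.0 L

112 L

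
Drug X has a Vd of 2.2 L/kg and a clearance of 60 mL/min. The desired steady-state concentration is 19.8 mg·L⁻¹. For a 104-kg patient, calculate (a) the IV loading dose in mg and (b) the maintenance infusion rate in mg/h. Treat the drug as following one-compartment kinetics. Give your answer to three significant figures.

Total Vd = 2.2 × 104 = 228.8 L
Loading: fill Vd to C_target → 228.8 L × 19.8 mg/L = 4530 mg
Convert clearance: 60 mL/min × 60 min/h ÷ 1000 mL/L = 3.600 L/h
Infusion rate = 3.600 L/h × 19.8 mg/L = 71.28 mg/h

(a) 4530 mg; (b) 71.3 mg/h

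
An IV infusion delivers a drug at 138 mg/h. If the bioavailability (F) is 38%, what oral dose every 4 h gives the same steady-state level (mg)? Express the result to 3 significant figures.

1450 mg

To maintain the same Css, the systemic dosing rate must be unchanged: F·D/τ = infusion rate.
D = rate × τ / F = 138 × 4 / 0.38 = 1453 mg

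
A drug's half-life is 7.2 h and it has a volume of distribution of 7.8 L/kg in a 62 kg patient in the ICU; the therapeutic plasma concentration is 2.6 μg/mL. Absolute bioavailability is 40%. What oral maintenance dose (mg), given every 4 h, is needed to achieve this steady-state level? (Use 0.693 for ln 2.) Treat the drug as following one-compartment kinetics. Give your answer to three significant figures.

1210 mg

Vd = 7.8 L/kg × 62 kg = 483.6 L
k = 0.693/7.2 = 0.09625 h⁻¹, so CL = k·Vd = 0.09625 × 483.6 = 46.55 L/h
D = CL × Css × τ / F = 46.55 × 2.6 × 4 / 0.4 = 1210 mg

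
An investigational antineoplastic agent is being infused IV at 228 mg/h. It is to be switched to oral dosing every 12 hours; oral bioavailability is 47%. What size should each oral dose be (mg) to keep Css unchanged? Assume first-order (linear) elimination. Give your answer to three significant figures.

To maintain the same Css, the systemic dosing rate must be unchanged: F·D/τ = infusion rate.
D = rate × τ / F = 228 × 12 / 0.47 = 5821 mg

5820 mg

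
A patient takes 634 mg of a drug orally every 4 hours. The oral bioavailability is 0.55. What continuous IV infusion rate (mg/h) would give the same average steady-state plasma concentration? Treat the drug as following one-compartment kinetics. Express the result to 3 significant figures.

87.2 mg/h

Equivalent systemic input: infusion rate = F·D/τ.
Rate = 0.55 × 634 / 4 = 87.18 mg/h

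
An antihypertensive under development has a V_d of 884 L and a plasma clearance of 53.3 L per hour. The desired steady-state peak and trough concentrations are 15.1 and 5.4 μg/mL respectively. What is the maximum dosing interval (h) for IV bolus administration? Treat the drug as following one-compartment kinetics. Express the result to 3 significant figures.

17.1 h

k = CL / Vd = 53.30 / 884.0 = 0.06029 h⁻¹
Between IV bolus doses, concentration decays as C = C₀·e^(−kτ), so C_peak/C_trough = e^(kτ).
τ_max = ln(C_peak/C_trough) / k = ln(15.1/5.4) / 0.06029 = 1.028 / 0.06029 = 17.05 h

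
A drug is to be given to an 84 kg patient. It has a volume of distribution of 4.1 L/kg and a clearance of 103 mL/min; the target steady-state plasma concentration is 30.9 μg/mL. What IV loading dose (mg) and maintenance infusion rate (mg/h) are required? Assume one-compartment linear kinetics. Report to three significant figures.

(a) 10600 mg; (b) 191 mg/h

Total Vd = 4.1 × 84 = 344.4 L
LD = Vd · C_target = 344.4 × 30.9 = 10640 mg
CL = 103 mL/min = 103 × 0.06 = 6.180 L/h
Infusion rate = 6.180 L/h × 30.9 mg/L = 191.0 mg/h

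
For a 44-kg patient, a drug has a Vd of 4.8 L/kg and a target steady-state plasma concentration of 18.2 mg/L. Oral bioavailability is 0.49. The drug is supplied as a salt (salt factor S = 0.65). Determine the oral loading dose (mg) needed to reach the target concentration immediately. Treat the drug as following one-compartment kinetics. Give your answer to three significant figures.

12100 mg

Total Vd = 4.8 × 44 = 211.2 L
LD = Vd × C / F / S = 211.2 × 18.20 / 0.49 / 0.65 = 12070 mg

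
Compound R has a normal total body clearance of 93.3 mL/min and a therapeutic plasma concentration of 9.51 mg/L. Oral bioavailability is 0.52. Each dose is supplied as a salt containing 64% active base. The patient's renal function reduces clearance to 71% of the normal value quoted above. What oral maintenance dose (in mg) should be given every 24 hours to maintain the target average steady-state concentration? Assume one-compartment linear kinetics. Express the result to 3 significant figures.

Convert clearance: 93.3 mL/min × 60 min/h ÷ 1000 mL/L = 5.598 L/h
Patient clearance = 0.71 × 5.598 = 3.975 L/h
D = CL × Css × τ / F / S = 3.975 × 9.51 × 24 / 0.52 / 0.64 = 2726 mg

2730 mg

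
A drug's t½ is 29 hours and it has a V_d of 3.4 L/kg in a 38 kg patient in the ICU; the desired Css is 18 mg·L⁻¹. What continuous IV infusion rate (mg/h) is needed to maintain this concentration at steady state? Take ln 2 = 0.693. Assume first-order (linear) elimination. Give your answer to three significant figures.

55.6 mg/h

Vd(total) = 38 kg × 3.4 L/kg = 129.2 L
CL = ln 2 · Vd / t½ = 0.693 × 129.2 / 29 = 3.087 L/h
Infusion rate = CL × Css = 3.087 × 18 = 55.57 mg/h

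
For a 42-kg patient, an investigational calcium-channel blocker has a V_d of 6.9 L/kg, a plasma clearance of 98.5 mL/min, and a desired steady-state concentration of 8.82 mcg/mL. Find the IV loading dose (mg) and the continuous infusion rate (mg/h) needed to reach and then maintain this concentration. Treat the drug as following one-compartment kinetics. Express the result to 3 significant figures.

(a) 2560 mg; (b) 52.1 mg/h

Vd(total) = 42 kg × 6.9 L/kg = 289.8 L
Loading: fill Vd to C_target → 289.8 L × 8.82 mg/L = 2556 mg
CL = 98.5 mL/min × 60/1000 = 5.910 L/h
Infusion rate = 5.910 L/h × 8.82 mg/L = 52.13 mg/h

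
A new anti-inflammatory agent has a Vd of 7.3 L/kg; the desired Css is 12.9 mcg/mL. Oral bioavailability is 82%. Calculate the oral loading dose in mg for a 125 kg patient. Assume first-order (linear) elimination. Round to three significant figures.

14400 mg

Total Vd = 7.3 × 125 = 912.5 L
The loading dose fills Vd to the target concentration.
LD = Vd × C / F = 912.5 × 12.90 / 0.82 = 14360 mg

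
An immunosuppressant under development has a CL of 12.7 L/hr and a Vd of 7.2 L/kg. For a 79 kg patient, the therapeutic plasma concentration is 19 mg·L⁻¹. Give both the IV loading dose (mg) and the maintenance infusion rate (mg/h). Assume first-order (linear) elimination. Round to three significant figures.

(a) 10800 mg; (b) 241 mg/h

Vd = 7.2 L/kg × 79 kg = 568.8 L
Loading dose = Vd × C = 568.8 × 19 = 10810 mg
Maintenance: replace elimination → rate = CL × Css = 12.70 × 19 = 241.3 mg/h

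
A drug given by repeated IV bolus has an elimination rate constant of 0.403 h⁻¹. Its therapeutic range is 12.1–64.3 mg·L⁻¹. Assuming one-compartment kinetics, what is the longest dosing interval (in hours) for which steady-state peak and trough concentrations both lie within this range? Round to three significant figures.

Between IV bolus doses, concentration decays as C = C₀·e^(−kτ), so C_peak/C_trough = e^(kτ).
τ_max = ln(C_peak/C_trough) / k = ln(64.3/12.1) / 0.4030 = 1.670 / 0.4030 = 4.144 h

4.14 h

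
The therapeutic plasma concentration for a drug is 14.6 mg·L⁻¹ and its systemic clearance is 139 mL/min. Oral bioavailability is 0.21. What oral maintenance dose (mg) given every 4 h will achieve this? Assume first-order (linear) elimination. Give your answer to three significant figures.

CL = 139 mL/min = 139 × 0.06 = 8.340 L/h
D = CL × Css × τ / F = 8.340 × 14.6 × 4 / 0.21 = 2319 mg

2320 mg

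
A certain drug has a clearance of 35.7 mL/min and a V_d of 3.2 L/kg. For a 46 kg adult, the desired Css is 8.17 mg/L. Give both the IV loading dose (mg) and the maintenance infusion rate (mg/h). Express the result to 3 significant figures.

(a) 1200 mg; (b) 17.5 mg/h

Total Vd = 3.2 × 46 = 147.2 L
Loading dose = Vd × C = 147.2 × 8.17 = 1203 mg
CL = 35.7 mL/min × 60/1000 = 2.142 L/h
Infusion rate = 2.142 L/h × 8.17 mg/L = 17.50 mg/h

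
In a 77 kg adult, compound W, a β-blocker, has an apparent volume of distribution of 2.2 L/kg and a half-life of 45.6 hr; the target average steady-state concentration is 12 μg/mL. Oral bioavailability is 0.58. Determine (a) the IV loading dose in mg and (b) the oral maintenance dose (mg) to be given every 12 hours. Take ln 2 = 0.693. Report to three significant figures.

(a) 2030 mg; (b) 639 mg

Total Vd = 2.2 × 77 = 169.4 L
LD = Vd × C = 169.4 × 12 = 2033 mg
CL = 0.693 × Vd / t½ = 0.693 × 169.4 / 45.6 = 2.574 L/h
D = CL × Css × τ / F = 2.574 × 12 × 12 / 0.58 = 639.1 mg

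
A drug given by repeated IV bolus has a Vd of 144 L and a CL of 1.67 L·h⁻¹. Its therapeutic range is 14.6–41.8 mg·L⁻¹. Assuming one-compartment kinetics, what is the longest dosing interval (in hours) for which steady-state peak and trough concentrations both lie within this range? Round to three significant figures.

k = CL / Vd = 1.670 / 144.0 = 0.01160 h⁻¹
Between IV bolus doses, concentration decays as C = C₀·e^(−kτ), so C_peak/C_trough = e^(kτ).
τ_max = ln(C_peak/C_trough) / k = ln(41.8/14.6) / 0.01160 = 1.052 / 0.01160 = 90.69 h

90.7 h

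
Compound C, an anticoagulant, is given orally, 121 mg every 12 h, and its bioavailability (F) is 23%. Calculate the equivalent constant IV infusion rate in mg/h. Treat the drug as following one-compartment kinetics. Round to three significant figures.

Equivalent systemic input: infusion rate = F·D/τ.
Rate = 0.23 × 121 / 12 = 2.319 mg/h

2.32 mg/h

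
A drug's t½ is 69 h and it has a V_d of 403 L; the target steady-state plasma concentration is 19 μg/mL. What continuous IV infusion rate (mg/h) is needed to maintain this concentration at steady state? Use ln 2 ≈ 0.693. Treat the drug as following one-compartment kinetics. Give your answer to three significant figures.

CL = ln 2 · Vd / t½ = 0.693 × 403.0 / 69 = 4.048 L/h
Infusion rate = CL × Css = 4.048 × 19 = 76.91 mg/h

76.9 mg/h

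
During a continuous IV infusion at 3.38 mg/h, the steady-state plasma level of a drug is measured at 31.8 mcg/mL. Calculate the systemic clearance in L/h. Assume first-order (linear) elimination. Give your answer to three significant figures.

At steady state, infusion rate = CL × Css, so CL = rate / Css.
CL = 3.38 / 31.8 = 0.1063 L/h

0.106 L/h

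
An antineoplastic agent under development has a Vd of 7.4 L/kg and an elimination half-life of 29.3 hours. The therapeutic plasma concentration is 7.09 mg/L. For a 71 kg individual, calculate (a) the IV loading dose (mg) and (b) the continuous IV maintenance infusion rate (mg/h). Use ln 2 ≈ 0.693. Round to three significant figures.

(a) 3730 mg; (b) 88.1 mg/h

Vd(total) = 71 kg × 7.4 L/kg = 525.4 L
LD = Vd × C = 525.4 × 7.09 = 3725 mg
CL = 0.693 × Vd / t½ = 0.693 × 525.4 / 29.3 = 12.43 L/h
Infusion rate = CL × Css = 12.43 × 7.09 = 88.13 mg/h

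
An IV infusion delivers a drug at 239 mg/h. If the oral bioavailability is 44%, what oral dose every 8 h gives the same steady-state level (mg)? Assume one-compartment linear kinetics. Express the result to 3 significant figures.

To maintain the same Css, the systemic dosing rate must be unchanged: F·D/τ = infusion rate.
D = rate × τ / F = 239 × 8 / 0.44 = 4345 mg

4350 mg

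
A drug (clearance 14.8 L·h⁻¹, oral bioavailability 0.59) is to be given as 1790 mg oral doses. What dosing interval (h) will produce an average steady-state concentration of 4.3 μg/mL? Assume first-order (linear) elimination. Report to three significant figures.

F·D/τ = CL·Css → τ = F·D / (CL·Css).
τ = 0.59 × 1790 / (14.8 × 4.3) = 16.59 h

16.6 h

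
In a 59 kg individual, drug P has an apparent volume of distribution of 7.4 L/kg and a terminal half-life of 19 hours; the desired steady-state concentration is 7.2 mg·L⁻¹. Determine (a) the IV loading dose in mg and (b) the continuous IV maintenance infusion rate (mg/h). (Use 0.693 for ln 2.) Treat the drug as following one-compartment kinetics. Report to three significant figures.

(a) 3140 mg; (b) 115 mg/h

Vd = 7.4 L/kg × 59 kg = 436.6 L
LD = Vd × C = 436.6 × 7.2 = 3144 mg
CL = 0.693 × Vd / t½ = 0.693 × 436.6 / 19 = 15.92 L/h
Infusion rate = CL × Css = 15.92 × 7.2 = 114.6 mg/h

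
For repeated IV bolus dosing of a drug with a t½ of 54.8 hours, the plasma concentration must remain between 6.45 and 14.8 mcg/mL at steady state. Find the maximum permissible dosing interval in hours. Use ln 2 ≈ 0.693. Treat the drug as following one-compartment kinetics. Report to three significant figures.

k = 0.693 / t½ = 0.693 / 54.8 = 0.01265 h⁻¹
Between IV bolus doses, concentration decays as C = C₀·e^(−kτ), so C_peak/C_trough = e^(kτ).
τ_max = ln(C_peak/C_trough) / k = ln(14.8/6.45) / 0.01265 = 0.8305 / 0.01265 = 65.65 h

65.7 h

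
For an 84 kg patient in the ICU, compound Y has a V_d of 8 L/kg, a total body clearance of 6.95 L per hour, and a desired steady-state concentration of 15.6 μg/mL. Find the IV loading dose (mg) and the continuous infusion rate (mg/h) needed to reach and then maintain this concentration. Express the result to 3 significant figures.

Vd(total) = 84 kg × 8 L/kg = 672.0 L
Loading dose = Vd × C = 672.0 × 15.6 = 10480 mg
Maintenance: replace elimination → rate = CL × Css = 6.950 × 15.6 = 108.4 mg/h

(a) 10500 mg; (b) 108 mg/h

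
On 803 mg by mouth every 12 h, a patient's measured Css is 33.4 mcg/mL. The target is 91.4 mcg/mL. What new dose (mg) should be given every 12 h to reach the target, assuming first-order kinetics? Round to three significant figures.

For first-order elimination, Css ∝ F·D/(CL·τ); F and CL are unchanged, so Css ∝ D/τ.
D₂ = D₁ × (Css,target / Css,current) = 803 × 91.4/33.4 = 2197 mg

2200 mg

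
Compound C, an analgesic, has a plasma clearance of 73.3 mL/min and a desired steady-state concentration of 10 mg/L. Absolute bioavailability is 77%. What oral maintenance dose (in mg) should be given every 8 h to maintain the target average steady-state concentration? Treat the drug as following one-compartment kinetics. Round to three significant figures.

CL = 73.3 mL/min = 73.3 × 0.06 = 4.398 L/h
D = CL × Css × τ / F = 4.398 × 10 × 8 / 0.77 = 456.9 mg

457 mg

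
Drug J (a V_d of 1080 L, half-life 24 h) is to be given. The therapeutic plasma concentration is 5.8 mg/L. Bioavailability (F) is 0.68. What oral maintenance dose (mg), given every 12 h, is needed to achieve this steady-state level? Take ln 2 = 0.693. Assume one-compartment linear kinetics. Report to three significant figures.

3190 mg

CL = 0.693 × Vd / t½ = 0.693 × 1080 / 24 = 31.19 L/h
D = CL × Css × τ / F = 31.19 × 5.8 × 12 / 0.68 = 3192 mg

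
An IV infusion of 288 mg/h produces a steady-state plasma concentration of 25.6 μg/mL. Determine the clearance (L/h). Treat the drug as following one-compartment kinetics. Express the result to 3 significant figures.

11.3 L/h

At steady state, infusion rate = CL × Css, so CL = rate / Css.
CL = 288 / 25.6 = 11.25 L/h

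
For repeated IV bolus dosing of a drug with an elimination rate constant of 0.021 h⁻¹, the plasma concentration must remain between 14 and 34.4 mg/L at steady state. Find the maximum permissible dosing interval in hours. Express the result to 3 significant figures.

42.8 h

Between IV bolus doses, concentration decays as C = C₀·e^(−kτ), so C_peak/C_trough = e^(kτ).
τ_max = ln(C_peak/C_trough) / k = ln(34.4/14) / 0.02100 = 0.8990 / 0.02100 = 42.81 h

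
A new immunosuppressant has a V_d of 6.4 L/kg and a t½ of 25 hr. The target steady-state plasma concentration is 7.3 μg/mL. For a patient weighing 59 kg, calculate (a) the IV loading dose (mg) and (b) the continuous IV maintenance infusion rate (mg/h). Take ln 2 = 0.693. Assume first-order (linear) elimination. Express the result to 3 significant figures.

Vd(total) = 59 kg × 6.4 L/kg = 377.6 L
LD = Vd × C = 377.6 × 7.3 = 2756 mg
CL = 0.693 × Vd / t½ = 0.693 × 377.6 / 25 = 10.47 L/h
Infusion rate = CL × Css = 10.47 × 7.3 = 76.43 mg/h

(a) 2760 mg; (b) 76.4 mg/h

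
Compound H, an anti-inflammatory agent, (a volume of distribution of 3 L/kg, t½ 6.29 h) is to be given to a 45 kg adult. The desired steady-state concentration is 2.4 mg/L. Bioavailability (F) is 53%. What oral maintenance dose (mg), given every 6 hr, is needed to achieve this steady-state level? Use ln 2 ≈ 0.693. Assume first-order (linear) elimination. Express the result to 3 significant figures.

Vd = 3 L/kg × 45 kg = 135.0 L
k = 0.693/6.29 = 0.1102 h⁻¹, so CL = k·Vd = 0.1102 × 135.0 = 14.88 L/h
D = CL × Css × τ / F = 14.88 × 2.4 × 6 / 0.53 = 404.3 mg

404 mg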